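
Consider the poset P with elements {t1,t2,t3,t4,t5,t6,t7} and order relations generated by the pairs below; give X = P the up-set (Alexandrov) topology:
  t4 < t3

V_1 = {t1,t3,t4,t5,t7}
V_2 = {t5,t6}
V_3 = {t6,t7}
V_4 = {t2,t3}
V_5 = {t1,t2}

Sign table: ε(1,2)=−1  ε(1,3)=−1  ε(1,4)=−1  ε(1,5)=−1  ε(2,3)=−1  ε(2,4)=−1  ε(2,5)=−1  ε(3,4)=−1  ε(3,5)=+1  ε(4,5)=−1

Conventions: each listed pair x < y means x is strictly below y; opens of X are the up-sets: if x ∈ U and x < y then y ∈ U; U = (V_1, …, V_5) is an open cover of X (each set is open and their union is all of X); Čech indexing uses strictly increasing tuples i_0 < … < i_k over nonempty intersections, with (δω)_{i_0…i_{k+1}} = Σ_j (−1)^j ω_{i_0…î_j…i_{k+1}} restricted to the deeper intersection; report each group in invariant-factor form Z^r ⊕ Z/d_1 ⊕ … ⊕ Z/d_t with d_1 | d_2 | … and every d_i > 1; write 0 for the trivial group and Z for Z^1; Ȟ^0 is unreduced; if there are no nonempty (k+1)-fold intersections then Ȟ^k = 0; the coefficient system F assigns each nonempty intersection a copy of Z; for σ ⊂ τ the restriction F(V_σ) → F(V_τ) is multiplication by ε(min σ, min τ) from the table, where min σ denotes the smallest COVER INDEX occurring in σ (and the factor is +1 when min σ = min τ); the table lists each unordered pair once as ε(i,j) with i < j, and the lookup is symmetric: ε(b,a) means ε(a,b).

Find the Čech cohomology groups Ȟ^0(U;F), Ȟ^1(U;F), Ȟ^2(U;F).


Ȟ^0 = 0; Ȟ^1 = Z ⊕ Z/2; Ȟ^2 = 0

cover nerve:
  V12={t5} V13={t7} V14={t3} V15={t1} V23={t6} V45={t2}
C dims 5,6; δ0: rk 5, SNF 1^4·2
Ȟ^0: (5−5)−0=0 ⇒ 0
Ȟ^1: (6−0)−5=1 plus torsion [2] ⇒ Z ⊕ Z/2
Ȟ^2: (0−0)−0=0 ⇒ 0


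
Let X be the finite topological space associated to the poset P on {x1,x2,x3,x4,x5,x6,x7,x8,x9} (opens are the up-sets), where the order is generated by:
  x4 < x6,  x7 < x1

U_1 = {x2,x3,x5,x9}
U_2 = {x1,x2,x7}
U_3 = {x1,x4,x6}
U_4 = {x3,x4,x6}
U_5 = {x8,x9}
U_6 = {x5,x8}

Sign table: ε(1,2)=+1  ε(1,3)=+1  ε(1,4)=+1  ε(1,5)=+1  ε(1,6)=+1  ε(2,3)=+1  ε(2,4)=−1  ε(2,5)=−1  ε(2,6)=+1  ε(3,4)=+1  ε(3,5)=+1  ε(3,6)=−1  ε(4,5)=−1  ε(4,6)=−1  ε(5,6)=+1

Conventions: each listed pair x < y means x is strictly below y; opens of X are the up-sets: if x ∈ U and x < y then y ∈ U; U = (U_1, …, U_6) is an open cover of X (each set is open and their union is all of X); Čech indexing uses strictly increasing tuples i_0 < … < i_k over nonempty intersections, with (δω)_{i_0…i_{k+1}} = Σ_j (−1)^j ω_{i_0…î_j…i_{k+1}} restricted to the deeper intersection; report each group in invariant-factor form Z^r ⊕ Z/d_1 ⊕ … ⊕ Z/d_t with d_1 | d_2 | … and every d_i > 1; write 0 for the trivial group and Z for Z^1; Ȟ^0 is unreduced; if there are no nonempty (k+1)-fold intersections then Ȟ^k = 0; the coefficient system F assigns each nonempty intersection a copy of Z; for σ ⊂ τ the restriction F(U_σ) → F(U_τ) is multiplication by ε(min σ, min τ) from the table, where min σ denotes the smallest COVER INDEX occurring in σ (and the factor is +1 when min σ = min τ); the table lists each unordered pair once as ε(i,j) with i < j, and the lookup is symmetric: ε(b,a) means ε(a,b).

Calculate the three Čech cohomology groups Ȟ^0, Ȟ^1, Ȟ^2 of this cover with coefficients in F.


Ȟ^0(U;F) ≅ Z, Ȟ^1(U;F) ≅ Z^2, Ȟ^2(U;F) ≅ 0

cover nerve:
  U12={x2} U14={x3} U15={x9} U16={x5} U23={x1} U34={x4,x6} U56={x8}
C dims 6,7; δ0: rk 5, SNF 1^5
Ȟ^0: (6−5)−0=1 ⇒ Z
Ȟ^1: (7−0)−5=2 ⇒ Z^2
Ȟ^2: (0−0)−0=0 ⇒ 0


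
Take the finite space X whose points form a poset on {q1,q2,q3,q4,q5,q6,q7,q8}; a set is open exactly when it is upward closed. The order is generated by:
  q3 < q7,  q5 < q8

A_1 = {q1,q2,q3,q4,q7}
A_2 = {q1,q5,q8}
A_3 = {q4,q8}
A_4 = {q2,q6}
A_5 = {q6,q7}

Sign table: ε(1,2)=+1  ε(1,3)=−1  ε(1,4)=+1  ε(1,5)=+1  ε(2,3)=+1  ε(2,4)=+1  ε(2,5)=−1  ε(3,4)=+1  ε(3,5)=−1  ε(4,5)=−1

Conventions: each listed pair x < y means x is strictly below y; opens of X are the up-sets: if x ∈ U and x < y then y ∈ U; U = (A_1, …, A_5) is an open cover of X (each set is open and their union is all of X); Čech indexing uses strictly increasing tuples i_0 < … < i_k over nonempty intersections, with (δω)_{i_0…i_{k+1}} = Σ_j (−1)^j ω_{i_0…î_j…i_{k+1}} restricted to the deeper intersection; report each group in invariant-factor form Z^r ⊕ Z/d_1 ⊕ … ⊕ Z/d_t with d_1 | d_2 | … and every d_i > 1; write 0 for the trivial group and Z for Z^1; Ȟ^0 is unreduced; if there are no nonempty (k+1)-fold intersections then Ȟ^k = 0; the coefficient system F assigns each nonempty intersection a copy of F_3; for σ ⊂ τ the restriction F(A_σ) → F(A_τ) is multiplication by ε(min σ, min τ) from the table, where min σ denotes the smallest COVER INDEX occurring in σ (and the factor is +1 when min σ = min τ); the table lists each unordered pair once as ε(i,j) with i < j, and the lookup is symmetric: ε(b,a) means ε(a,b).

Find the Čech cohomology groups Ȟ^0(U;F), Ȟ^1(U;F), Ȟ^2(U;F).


Ȟ^0(U;F) ≅ 0,  Ȟ^1(U;F) ≅ Z/3,  Ȟ^2(U;F) ≅ 0

nonempty intersections:
  A12={q1} A13={q4} A14={q2} A15={q7} A23={q8} A45={q6}
C dims 5,6; δ0: rk_F3 5
Ȟ^0: (5−5)−0=0 ⇒ 0
Ȟ^1: (6−0)−5=1 ⇒ Z/3
Ȟ^2: (0−0)−0=0 ⇒ 0


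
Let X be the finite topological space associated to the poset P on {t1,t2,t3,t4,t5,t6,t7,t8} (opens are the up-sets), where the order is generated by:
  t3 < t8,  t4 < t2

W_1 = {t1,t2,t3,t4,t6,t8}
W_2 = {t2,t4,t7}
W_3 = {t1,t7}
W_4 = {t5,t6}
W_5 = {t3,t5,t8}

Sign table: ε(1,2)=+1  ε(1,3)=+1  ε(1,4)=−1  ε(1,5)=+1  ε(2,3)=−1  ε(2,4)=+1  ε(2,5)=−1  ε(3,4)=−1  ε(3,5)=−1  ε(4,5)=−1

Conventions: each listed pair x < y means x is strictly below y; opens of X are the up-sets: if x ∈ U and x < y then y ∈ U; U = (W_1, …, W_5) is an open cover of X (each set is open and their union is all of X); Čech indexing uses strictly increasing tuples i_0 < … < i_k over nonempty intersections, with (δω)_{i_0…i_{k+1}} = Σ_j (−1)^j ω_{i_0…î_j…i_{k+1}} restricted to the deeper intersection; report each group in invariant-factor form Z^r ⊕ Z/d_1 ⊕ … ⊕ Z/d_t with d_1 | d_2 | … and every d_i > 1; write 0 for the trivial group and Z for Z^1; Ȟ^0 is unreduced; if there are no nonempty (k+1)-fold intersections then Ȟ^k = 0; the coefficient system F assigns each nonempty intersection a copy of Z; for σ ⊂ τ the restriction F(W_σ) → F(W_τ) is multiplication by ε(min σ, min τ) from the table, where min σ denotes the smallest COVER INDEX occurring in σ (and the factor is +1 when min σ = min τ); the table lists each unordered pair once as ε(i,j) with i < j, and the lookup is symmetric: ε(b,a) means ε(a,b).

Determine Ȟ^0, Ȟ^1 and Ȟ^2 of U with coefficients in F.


Ȟ^0 ≅ 0, Ȟ^1 ≅ Z ⊕ Z/2 and Ȟ^2 ≅ 0

nerve of the cover:
  W12={t2,t4} W13={t1} W14={t6} W15={t3,t8} W23={t7} W45={t5}
C dims 5,6; δ0: rk 5, SNF 1^4·2
Ȟ^0 = (5 − 5) − 0 = 0, so Ȟ^0 ≅ 0
Ȟ^1 = (6 − 0) − 5 = 1 plus torsion [2], so Ȟ^1 ≅ Z ⊕ Z/2
Ȟ^2 = (0 − 0) − 0 = 0, so Ȟ^2 ≅ 0


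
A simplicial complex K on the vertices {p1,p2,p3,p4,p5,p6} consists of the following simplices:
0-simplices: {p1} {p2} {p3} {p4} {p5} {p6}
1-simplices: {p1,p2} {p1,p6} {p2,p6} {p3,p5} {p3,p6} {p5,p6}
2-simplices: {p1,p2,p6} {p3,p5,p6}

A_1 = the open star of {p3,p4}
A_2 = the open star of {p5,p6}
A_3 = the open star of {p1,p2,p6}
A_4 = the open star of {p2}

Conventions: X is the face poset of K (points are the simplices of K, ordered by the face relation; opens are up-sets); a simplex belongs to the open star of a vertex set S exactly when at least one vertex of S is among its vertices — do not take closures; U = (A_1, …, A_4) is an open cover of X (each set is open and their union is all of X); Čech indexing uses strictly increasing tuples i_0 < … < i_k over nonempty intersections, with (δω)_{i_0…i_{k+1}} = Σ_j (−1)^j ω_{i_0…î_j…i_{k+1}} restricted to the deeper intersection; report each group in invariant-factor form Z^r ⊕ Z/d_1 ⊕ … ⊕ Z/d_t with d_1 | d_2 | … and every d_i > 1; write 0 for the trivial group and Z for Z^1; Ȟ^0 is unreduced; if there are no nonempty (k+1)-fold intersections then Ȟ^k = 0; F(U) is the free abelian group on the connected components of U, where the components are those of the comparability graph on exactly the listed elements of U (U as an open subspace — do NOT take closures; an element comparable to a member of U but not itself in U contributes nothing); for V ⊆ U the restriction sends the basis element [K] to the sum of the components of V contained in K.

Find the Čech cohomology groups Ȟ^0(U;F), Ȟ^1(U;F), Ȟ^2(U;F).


Ȟ^0 = Z^2, Ȟ^1 = 0 and Ȟ^2 = 0

nerve simplices:
  A1={{p3},{p4},{p3,p5},{p3,p6},{p3,p5,p6}} A2={{p5},{p6},{p1,p6},{p2,p6},{p3,p5},{p3,p6},{p5,p6},{p1,p2,p6},{p3,p5,p6}} A3={{p1},{p2},{p6},{p1,p2},{p1,p6},{p2,p6},{p3,p6},{p5,p6},{p1,p2,p6},{p3,p5,p6}} A4={{p2},{p1,p2},{p2,p6},{p1,p2,p6}}
  A12={{p3,p5},{p3,p6},{p3,p5,p6}} A13={{p3,p6},{p3,p5,p6}} A23={{p6},{p1,p6},{p2,p6},{p3,p6},{p5,p6},{p1,p2,p6},{p3,p5,p6}} A24={{p2,p6},{p1,p2,p6}} A34={{p2},{p1,p2},{p2,p6},{p1,p2,p6}}
  A123={{p3,p6},{p3,p5,p6}} A234={{p2,p6},{p1,p2,p6}}
components per intersection:
  A1: {{p3},{p3,p5},{p3,p6},{p3,p5,p6}} {{p4}}
  A2: {{p5},{p6},{p1,p6},{p2,p6},{p3,p5},{p3,p6},{p5,p6},{p1,p2,p6},{p3,p5,p6}}
  A3: {{p1},{p2},{p6},{p1,p2},{p1,p6},{p2,p6},{p3,p6},{p5,p6},{p1,p2,p6},{p3,p5,p6}}
  A4: {{p2},{p1,p2},{p2,p6},{p1,p2,p6}}
  A12: {{p3,p5},{p3,p6},{p3,p5,p6}}
  A13: {{p3,p6},{p3,p5,p6}}
  A23: {{p6},{p1,p6},{p2,p6},{p3,p6},{p5,p6},{p1,p2,p6},{p3,p5,p6}}
  A24: {{p2,p6},{p1,p2,p6}}
  A34: {{p2},{p1,p2},{p2,p6},{p1,p2,p6}}
  A123: {{p3,p6},{p3,p5,p6}}
  A234: {{p2,p6},{p1,p2,p6}}
C dims 5,5,2; δ0: rk 3, SNF 1^3; δ1: rk 2, SNF 1^2
degree 0: 5−3−0 = 2 → Ȟ^0 ≅ Z^2
degree 1: 5−2−3 = 0 → Ȟ^1 ≅ 0
degree 2: 2−0−2 = 0 → Ȟ^2 ≅ 0


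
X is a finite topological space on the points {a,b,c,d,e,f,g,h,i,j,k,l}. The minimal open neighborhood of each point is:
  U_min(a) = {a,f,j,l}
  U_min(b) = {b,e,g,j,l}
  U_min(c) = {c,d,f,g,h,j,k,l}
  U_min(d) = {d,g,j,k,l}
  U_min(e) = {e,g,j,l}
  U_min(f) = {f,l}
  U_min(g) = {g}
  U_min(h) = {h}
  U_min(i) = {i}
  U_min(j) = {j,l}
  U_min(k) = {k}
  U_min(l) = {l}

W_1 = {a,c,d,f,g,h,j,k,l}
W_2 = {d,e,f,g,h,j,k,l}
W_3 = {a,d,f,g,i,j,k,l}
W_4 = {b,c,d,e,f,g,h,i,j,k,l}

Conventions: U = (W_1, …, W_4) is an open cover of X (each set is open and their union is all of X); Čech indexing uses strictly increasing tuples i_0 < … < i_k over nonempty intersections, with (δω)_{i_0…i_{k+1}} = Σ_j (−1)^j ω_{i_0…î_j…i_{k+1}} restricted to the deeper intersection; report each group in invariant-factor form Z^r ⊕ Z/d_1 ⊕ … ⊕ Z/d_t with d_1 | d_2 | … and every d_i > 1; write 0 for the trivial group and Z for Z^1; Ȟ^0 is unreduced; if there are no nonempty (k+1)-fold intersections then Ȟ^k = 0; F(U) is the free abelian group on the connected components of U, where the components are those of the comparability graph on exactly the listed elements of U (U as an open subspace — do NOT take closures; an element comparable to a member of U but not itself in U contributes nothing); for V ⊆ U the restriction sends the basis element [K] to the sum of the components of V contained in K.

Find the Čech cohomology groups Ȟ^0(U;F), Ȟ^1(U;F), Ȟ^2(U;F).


nonempty intersections:
  W12={d,f,g,h,j,k,l} W13={a,d,f,g,j,k,l} W14={c,d,f,g,h,j,k,l} W23={d,f,g,j,k,l} W24={d,e,f,g,h,j,k,l} W34={d,f,g,i,j,k,l}
  W123={d,f,g,j,k,l} W124={d,f,g,h,j,k,l} W134={d,f,g,j,k,l} W234={d,f,g,j,k,l}
  W1234={d,f,g,j,k,l}
components per intersection:
  W1: {a,c,d,f,g,h,j,k,l}
  W2: {d,e,f,g,j,k,l} {h}
  W3: {a,d,f,g,j,k,l} {i}
  W4: {b,c,d,e,f,g,h,j,k,l} {i}
  W12: {d,f,g,j,k,l} {h}
  W13: {a,d,f,g,j,k,l}
  W14: {c,d,f,g,h,j,k,l}
  W23: {d,f,g,j,k,l}
  W24: {d,e,f,g,j,k,l} {h}
  W34: {d,f,g,j,k,l} {i}
  W123: {d,f,g,j,k,l}
  W124: {d,f,g,j,k,l} {h}
  W134: {d,f,g,j,k,l}
  W234: {d,f,g,j,k,l}
  W1234: {d,f,g,j,k,l}
C dims 7,9,5,1; δ0: rk 5, SNF 1^5; δ1: rk 4, SNF 1^4; δ2: rk 1, SNF 1^1
Ȟ^0: (7−5)−0=2 ⇒ Z^2
Ȟ^1: (9−4)−5=0 ⇒ 0
Ȟ^2: (5−1)−4=0 ⇒ 0

Ȟ^0 ≅ Z^2; Ȟ^1 ≅ 0; Ȟ^2 ≅ 0


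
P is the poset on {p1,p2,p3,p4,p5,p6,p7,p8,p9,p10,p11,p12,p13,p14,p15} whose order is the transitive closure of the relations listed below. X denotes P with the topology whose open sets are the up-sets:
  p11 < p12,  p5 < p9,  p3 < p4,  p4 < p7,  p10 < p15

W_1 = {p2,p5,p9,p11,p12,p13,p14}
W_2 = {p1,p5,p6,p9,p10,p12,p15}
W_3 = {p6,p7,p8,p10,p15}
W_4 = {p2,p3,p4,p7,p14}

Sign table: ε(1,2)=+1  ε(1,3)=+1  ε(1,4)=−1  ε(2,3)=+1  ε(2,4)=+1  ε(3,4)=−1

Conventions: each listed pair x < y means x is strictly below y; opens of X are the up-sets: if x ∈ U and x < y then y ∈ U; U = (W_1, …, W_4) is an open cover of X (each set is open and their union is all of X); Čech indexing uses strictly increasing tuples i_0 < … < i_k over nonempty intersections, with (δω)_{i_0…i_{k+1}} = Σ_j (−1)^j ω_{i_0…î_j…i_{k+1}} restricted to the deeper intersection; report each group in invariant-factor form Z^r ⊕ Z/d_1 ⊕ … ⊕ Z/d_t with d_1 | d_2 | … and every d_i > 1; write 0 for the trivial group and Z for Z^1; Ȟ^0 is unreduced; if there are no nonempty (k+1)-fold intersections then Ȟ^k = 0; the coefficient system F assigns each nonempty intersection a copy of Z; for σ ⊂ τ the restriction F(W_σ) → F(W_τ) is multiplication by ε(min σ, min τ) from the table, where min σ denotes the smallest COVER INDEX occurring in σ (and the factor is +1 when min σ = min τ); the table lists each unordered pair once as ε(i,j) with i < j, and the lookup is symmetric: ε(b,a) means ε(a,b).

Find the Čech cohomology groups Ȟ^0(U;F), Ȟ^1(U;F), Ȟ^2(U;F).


intersection data:
  W12={p5,p9,p12} W14={p2,p14} W23={p6,p10,p15} W34={p7}
C dims 4,4; δ0: rk 3, SNF 1^3
Ȟ^0 = (4 − 3) − 0 = 1, so Ȟ^0 ≅ Z
Ȟ^1 = (4 − 0) − 3 = 1, so Ȟ^1 ≅ Z
Ȟ^2 = (0 − 0) − 0 = 0, so Ȟ^2 ≅ 0

Ȟ^0 = Z, Ȟ^1 = Z and Ȟ^2 = 0


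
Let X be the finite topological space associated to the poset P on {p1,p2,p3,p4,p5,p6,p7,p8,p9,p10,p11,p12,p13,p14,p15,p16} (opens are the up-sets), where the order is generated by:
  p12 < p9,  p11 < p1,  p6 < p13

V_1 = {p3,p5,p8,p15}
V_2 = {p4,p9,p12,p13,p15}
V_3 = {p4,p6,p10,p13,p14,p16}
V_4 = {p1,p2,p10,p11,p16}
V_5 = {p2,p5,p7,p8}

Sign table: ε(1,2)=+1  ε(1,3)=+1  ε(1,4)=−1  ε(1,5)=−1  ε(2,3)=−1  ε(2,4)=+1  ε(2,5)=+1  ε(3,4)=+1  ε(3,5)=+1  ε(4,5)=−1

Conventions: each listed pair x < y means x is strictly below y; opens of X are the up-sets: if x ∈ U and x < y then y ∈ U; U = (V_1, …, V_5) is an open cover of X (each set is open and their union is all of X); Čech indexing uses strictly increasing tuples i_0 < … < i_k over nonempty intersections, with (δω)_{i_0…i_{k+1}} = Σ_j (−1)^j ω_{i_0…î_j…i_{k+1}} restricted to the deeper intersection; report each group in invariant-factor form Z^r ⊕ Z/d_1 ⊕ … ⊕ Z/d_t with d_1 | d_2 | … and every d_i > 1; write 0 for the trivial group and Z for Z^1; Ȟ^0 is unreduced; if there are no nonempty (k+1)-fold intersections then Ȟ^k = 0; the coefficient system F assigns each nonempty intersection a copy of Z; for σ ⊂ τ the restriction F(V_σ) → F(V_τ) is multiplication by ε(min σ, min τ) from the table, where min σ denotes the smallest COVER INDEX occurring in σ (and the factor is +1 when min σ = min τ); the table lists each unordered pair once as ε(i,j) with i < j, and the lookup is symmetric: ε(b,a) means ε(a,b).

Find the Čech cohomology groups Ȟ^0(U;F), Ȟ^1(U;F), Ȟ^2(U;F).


intersection data:
  V12={p15} V15={p5,p8} V23={p4,p13} V34={p10,p16} V45={p2}
C dims 5,5; δ0: rk 5, SNF 1^4·2
Ȟ^0 = (5 − 5) − 0 = 0, so Ȟ^0 ≅ 0
Ȟ^1 = (5 − 0) − 5 = 0 plus torsion [2], so Ȟ^1 ≅ Z/2
Ȟ^2 = (0 − 0) − 0 = 0, so Ȟ^2 ≅ 0

Ȟ^0 = 0,  Ȟ^1 = Z/2,  Ȟ^2 = 0


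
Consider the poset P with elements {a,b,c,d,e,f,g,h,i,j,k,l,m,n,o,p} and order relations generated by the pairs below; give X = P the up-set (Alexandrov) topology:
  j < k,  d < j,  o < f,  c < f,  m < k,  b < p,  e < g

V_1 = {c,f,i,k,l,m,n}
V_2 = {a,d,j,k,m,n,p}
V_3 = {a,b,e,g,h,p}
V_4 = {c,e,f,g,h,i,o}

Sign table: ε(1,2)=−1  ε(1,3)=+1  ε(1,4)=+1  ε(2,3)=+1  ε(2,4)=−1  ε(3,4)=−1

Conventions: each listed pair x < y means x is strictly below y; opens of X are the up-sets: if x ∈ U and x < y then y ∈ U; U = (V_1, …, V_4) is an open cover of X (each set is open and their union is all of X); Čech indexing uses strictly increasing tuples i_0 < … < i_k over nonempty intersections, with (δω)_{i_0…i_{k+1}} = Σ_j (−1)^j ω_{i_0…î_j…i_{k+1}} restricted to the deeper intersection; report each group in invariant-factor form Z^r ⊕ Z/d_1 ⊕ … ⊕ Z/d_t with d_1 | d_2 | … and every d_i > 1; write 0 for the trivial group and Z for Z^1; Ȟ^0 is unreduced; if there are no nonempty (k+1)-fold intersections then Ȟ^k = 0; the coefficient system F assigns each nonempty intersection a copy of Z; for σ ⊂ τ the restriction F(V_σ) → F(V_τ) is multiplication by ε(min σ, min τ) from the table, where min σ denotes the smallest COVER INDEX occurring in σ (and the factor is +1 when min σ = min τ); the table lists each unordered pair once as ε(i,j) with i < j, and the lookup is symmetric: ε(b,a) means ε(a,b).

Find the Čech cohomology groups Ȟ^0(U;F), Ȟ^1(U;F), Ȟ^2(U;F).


nonempty intersections:
  V12={k,m,n} V14={c,f,i} V23={a,p} V34={e,g,h}
C dims 4,4; δ0: rk 3, SNF 1^3
Ȟ^0: (4−3)−0=1 ⇒ Z
Ȟ^1: (4−0)−3=1 ⇒ Z
Ȟ^2: (0−0)−0=0 ⇒ 0

Ȟ^0 = Z, Ȟ^1 = Z, Ȟ^2 = 0


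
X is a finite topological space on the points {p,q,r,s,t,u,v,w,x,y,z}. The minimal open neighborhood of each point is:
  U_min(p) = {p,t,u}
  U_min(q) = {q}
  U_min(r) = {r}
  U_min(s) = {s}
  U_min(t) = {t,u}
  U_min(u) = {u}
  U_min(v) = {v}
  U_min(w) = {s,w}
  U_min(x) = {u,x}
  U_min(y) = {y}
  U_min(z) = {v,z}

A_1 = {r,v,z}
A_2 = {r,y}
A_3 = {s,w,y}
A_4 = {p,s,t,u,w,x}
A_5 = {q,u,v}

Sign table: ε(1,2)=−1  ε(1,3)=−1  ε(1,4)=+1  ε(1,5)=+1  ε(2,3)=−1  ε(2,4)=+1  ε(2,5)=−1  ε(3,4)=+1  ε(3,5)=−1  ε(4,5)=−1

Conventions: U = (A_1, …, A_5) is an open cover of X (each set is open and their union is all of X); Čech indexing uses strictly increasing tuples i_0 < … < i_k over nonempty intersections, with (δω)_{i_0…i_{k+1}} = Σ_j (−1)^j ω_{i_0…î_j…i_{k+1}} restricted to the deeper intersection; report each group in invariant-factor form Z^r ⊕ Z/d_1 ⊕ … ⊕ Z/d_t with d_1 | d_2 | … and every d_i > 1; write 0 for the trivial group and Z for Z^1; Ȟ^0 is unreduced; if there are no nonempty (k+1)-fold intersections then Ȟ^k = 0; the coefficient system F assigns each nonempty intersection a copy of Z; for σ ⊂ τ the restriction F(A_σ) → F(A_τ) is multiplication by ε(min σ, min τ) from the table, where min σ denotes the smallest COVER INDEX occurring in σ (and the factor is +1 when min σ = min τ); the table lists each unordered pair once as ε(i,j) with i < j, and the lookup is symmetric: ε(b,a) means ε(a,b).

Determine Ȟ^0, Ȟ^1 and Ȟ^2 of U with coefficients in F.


nonempty intersections:
  A12={r} A15={v} A23={y} A34={s,w} A45={u}
C dims 5,5; δ0: rk 5, SNF 1^4·2
Ȟ^0: (5−5)−0=0 ⇒ 0
Ȟ^1: (5−0)−5=0 plus torsion [2] ⇒ Z/2
Ȟ^2: (0−0)−0=0 ⇒ 0

Ȟ^0 = 0, Ȟ^1 = Z/2 and Ȟ^2 = 0


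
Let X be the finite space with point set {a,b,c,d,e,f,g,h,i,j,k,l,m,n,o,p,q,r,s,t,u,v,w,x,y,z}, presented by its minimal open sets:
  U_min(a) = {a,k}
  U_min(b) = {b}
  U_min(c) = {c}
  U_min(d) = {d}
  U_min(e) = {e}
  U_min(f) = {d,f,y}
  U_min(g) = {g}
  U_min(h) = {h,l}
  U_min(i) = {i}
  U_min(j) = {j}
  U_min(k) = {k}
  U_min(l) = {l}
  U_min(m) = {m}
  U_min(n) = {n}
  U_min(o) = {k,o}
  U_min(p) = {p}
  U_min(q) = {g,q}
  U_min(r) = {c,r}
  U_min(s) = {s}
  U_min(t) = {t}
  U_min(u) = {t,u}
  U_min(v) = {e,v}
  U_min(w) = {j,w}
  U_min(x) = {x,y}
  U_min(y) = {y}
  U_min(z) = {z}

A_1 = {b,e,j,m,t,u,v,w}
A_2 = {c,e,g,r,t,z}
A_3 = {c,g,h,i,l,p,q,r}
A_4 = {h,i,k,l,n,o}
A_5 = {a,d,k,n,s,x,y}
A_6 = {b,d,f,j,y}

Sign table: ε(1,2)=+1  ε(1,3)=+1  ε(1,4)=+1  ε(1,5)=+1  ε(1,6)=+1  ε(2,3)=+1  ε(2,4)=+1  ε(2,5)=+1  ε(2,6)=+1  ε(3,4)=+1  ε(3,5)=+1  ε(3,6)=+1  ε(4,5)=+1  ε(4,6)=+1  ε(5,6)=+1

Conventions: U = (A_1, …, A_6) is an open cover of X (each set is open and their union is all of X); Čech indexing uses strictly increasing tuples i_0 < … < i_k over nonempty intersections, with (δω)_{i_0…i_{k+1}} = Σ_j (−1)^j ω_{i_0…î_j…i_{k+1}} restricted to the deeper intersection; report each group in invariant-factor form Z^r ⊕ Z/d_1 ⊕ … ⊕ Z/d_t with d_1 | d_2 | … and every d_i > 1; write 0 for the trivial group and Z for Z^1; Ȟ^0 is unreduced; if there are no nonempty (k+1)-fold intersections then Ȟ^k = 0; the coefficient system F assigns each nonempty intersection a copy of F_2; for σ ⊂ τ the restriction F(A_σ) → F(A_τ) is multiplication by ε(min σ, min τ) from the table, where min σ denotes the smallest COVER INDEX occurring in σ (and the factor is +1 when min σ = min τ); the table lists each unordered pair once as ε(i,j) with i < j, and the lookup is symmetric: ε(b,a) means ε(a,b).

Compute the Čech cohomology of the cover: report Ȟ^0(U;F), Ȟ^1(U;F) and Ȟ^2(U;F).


Ȟ^0 = Z/2,  Ȟ^1 = Z/2,  Ȟ^2 = 0

nonempty intersections:
  A12={e,t} A16={b,j} A23={c,g,r} A34={h,i,l} A45={k,n} A56={d,y}
C dims 6,6; δ0: rk_F2 5
Ȟ^0: (6−5)−0=1 ⇒ Z/2
Ȟ^1: (6−0)−5=1 ⇒ Z/2
Ȟ^2: (0−0)−0=0 ⇒ 0


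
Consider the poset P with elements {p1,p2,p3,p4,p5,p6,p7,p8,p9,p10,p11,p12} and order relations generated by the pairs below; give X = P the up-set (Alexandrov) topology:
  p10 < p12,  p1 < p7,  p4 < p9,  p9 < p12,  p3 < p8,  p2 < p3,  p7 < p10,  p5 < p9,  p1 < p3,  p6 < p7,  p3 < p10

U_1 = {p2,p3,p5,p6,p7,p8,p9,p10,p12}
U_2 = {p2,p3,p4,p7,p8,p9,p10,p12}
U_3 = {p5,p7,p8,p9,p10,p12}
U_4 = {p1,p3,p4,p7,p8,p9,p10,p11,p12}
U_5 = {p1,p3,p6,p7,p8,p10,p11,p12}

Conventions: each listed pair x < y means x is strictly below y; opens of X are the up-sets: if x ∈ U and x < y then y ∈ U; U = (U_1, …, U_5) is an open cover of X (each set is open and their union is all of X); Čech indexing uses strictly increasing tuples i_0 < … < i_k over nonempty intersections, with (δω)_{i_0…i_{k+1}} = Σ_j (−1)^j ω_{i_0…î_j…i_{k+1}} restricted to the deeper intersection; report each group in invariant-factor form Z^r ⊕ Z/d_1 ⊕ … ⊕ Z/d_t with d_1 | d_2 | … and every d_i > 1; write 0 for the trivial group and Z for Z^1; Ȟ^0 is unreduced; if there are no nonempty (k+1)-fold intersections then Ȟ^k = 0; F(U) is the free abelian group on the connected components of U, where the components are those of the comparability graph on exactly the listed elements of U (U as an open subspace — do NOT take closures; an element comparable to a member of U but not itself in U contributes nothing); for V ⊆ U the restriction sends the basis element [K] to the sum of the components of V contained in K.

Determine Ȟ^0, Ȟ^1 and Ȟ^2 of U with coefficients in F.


Ȟ^0 = Z^2,  Ȟ^1 = 0,  Ȟ^2 = 0

cover nerve:
  U12={p2,p3,p7,p8,p9,p10,p12} U13={p5,p7,p8,p9,p10,p12} U14={p3,p7,p8,p9,p10,p12} U15={p3,p6,p7,p8,p10,p12} U23={p7,p8,p9,p10,p12} U24={p3,p4,p7,p8,p9,p10,p12} U25={p3,p7,p8,p10,p12} U34={p7,p8,p9,p10,p12} U35={p7,p8,p10,p12} U45={p1,p3,p7,p8,p10,p11,p12}
  U123={p7,p8,p9,p10,p12} U124={p3,p7,p8,p9,p10,p12} U125={p3,p7,p8,p10,p12} U134={p7,p8,p9,p10,p12} U135={p7,p8,p10,p12} U145={p3,p7,p8,p10,p12} U234={p7,p8,p9,p10,p12} U235={p7,p8,p10,p12} U245={p3,p7,p8,p10,p12} U345={p7,p8,p10,p12}
  U1234={p7,p8,p9,p10,p12} U1235={p7,p8,p10,p12} U1245={p3,p7,p8,p10,p12} U1345={p7,p8,p10,p12} U2345={p7,p8,p10,p12}
  U12345={p7,p8,p10,p12}
components per intersection:
  U1: {p2,p3,p5,p6,p7,p8,p9,p10,p12}
  U2: {p2,p3,p4,p7,p8,p9,p10,p12}
  U3: {p5,p7,p9,p10,p12} {p8}
  U4: {p1,p3,p4,p7,p8,p9,p10,p12} {p11}
  U5: {p1,p3,p6,p7,p8,p10,p12} {p11}
  U12: {p2,p3,p7,p8,p9,p10,p12}
  U13: {p5,p7,p9,p10,p12} {p8}
  U14: {p3,p7,p8,p9,p10,p12}
  U15: {p3,p6,p7,p8,p10,p12}
  U23: {p7,p9,p10,p12} {p8}
  U24: {p3,p4,p7,p8,p9,p10,p12}
  U25: {p3,p7,p8,p10,p12}
  U34: {p7,p9,p10,p12} {p8}
  U35: {p7,p10,p12} {p8}
  U45: {p1,p3,p7,p8,p10,p12} {p11}
  U123: {p7,p9,p10,p12} {p8}
  U124: {p3,p7,p8,p9,p10,p12}
  U125: {p3,p7,p8,p10,p12}
  U134: {p7,p9,p10,p12} {p8}
  U135: {p7,p10,p12} {p8}
  U145: {p3,p7,p8,p10,p12}
  U234: {p7,p9,p10,p12} {p8}
  U235: {p7,p10,p12} {p8}
  U245: {p3,p7,p8,p10,p12}
  U345: {p7,p10,p12} {p8}
  U1234: {p7,p9,p10,p12} {p8}
  U1235: {p7,p10,p12} {p8}
  U1245: {p3,p7,p8,p10,p12}
  U1345: {p7,p10,p12} {p8}
  U2345: {p7,p10,p12} {p8}
  U12345: {p7,p10,p12} {p8}
C dims 8,15,16,9; δ0: rk 6, SNF 1^6; δ1: rk 9, SNF 1^9; δ2: rk 7, SNF 1^7
Ȟ^0: (8−6)−0=2 ⇒ Z^2
Ȟ^1: (15−9)−6=0 ⇒ 0
Ȟ^2: (16−7)−9=0 ⇒ 0


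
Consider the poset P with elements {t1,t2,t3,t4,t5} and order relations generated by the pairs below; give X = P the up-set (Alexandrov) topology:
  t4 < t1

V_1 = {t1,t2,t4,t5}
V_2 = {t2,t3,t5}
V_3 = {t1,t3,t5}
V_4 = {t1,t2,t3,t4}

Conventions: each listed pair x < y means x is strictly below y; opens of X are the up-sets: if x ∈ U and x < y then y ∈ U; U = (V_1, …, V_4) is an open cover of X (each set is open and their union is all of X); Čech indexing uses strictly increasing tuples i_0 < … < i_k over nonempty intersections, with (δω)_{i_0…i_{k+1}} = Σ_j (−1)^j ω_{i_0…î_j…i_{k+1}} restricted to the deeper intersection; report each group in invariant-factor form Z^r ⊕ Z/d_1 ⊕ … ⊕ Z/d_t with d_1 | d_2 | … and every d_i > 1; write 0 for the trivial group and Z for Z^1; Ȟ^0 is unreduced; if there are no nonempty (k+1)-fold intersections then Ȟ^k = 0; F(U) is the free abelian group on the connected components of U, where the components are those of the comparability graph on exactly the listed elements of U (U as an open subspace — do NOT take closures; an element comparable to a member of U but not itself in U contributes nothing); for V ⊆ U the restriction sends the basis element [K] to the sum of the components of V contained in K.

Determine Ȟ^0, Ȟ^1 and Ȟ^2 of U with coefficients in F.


Ȟ^0(U;F) ≅ Z^4,  Ȟ^1(U;F) ≅ 0,  Ȟ^2(U;F) ≅ 0

cover nerve:
  V12={t2,t5} V13={t1,t5} V14={t1,t2,t4} V23={t3,t5} V24={t2,t3} V34={t1,t3}
  V123={t5} V124={t2} V134={t1} V234={t3}
components per intersection:
  V1: {t1,t4} {t2} {t5}
  V2: {t2} {t3} {t5}
  V3: {t1} {t3} {t5}
  V4: {t1,t4} {t2} {t3}
  V12: {t2} {t5}
  V13: {t1} {t5}
  V14: {t1,t4} {t2}
  V23: {t3} {t5}
  V24: {t2} {t3}
  V34: {t1} {t3}
  V123: {t5}
  V124: {t2}
  V134: {t1}
  V234: {t3}
C dims 12,12,4; δ0: rk 8, SNF 1^8; δ1: rk 4, SNF 1^4
Ȟ^0: (12−8)−0=4 ⇒ Z^4
Ȟ^1: (12−4)−8=0 ⇒ 0
Ȟ^2: (4−0)−4=0 ⇒ 0


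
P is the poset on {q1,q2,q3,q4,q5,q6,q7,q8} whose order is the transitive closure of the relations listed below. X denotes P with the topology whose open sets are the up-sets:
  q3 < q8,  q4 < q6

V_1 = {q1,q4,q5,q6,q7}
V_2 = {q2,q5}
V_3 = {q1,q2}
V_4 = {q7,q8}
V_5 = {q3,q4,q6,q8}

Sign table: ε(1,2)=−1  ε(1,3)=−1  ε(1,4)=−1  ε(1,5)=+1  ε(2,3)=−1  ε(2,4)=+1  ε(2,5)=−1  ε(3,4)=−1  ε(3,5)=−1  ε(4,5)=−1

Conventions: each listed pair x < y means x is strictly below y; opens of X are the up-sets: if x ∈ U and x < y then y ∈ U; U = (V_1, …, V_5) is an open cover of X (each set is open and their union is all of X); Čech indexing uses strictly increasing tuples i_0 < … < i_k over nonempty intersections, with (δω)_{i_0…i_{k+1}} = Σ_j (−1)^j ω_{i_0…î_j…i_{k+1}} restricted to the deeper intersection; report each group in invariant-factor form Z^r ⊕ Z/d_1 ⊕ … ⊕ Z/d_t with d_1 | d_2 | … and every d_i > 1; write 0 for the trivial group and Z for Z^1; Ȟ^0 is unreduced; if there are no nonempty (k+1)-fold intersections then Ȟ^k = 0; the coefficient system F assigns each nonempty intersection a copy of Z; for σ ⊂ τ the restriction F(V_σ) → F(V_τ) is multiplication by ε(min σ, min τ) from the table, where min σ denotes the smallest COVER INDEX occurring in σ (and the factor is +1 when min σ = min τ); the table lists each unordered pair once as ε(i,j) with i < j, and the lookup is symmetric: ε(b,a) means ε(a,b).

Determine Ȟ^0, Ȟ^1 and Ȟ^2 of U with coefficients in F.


Ȟ^0 ≅ 0; Ȟ^1 ≅ Z ⊕ Z/2; Ȟ^2 ≅ 0

cover nerve:
  V12={q5} V13={q1} V14={q7} V15={q4,q6} V23={q2} V45={q8}
C dims 5,6; δ0: rk 5, SNF 1^4·2
Ȟ^0: (5−5)−0=0 ⇒ 0
Ȟ^1: (6−0)−5=1 plus torsion [2] ⇒ Z ⊕ Z/2
Ȟ^2: (0−0)−0=0 ⇒ 0


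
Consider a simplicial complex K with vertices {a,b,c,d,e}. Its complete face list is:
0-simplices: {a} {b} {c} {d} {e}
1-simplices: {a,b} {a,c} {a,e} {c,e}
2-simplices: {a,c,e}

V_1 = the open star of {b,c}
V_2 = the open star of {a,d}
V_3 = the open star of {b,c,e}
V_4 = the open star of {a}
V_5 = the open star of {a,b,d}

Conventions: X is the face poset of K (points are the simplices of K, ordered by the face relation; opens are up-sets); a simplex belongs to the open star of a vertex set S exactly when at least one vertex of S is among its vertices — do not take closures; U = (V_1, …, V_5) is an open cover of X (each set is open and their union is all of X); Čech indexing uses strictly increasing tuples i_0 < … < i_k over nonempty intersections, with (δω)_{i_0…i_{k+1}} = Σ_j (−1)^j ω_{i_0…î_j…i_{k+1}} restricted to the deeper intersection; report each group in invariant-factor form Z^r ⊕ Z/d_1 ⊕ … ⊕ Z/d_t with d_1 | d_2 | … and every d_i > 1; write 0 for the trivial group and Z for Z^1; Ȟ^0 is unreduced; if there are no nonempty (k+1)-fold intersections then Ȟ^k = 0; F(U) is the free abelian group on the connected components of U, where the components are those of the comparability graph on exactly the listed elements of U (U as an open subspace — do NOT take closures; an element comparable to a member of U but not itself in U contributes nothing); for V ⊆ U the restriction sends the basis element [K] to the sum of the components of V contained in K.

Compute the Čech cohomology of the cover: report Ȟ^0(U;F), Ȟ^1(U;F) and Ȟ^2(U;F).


Ȟ^0(U;F) ≅ Z^2, Ȟ^1(U;F) ≅ 0, Ȟ^2(U;F) ≅ 0

intersection data:
  V1={{b},{c},{a,b},{a,c},{c,e},{a,c,e}} V2={{a},{d},{a,b},{a,c},{a,e},{a,c,e}} V3={{b},{c},{e},{a,b},{a,c},{a,e},{c,e},{a,c,e}} V4={{a},{a,b},{a,c},{a,e},{a,c,e}} V5={{a},{b},{d},{a,b},{a,c},{a,e},{a,c,e}}
  V12={{a,b},{a,c},{a,c,e}} V13={{b},{c},{a,b},{a,c},{c,e},{a,c,e}} V14={{a,b},{a,c},{a,c,e}} V15={{b},{a,b},{a,c},{a,c,e}} V23={{a,b},{a,c},{a,e},{a,c,e}} V24={{a},{a,b},{a,c},{a,e},{a,c,e}} V25={{a},{d},{a,b},{a,c},{a,e},{a,c,e}} V34={{a,b},{a,c},{a,e},{a,c,e}} V35={{b},{a,b},{a,c},{a,e},{a,c,e}} V45={{a},{a,b},{a,c},{a,e},{a,c,e}}
  V123={{a,b},{a,c},{a,c,e}} V124={{a,b},{a,c},{a,c,e}} V125={{a,b},{a,c},{a,c,e}} V134={{a,b},{a,c},{a,c,e}} V135={{b},{a,b},{a,c},{a,c,e}} V145={{a,b},{a,c},{a,c,e}} V234={{a,b},{a,c},{a,e},{a,c,e}} V235={{a,b},{a,c},{a,e},{a,c,e}} V245={{a},{a,b},{a,c},{a,e},{a,c,e}} V345={{a,b},{a,c},{a,e},{a,c,e}}
  V1234={{a,b},{a,c},{a,c,e}} V1235={{a,b},{a,c},{a,c,e}} V1245={{a,b},{a,c},{a,c,e}} V1345={{a,b},{a,c},{a,c,e}} V2345={{a,b},{a,c},{a,e},{a,c,e}}
  V12345={{a,b},{a,c},{a,c,e}}
components per intersection:
  V1: {{b},{a,b}} {{c},{a,c},{c,e},{a,c,e}}
  V2: {{a},{a,b},{a,c},{a,e},{a,c,e}} {{d}}
  V3: {{b},{a,b}} {{c},{e},{a,c},{a,e},{c,e},{a,c,e}}
  V4: {{a},{a,b},{a,c},{a,e},{a,c,e}}
  V5: {{a},{b},{a,b},{a,c},{a,e},{a,c,e}} {{d}}
  V12: {{a,b}} {{a,c},{a,c,e}}
  V13: {{b},{a,b}} {{c},{a,c},{c,e},{a,c,e}}
  V14: {{a,b}} {{a,c},{a,c,e}}
  V15: {{b},{a,b}} {{a,c},{a,c,e}}
  V23: {{a,b}} {{a,c},{a,e},{a,c,e}}
  V24: {{a},{a,b},{a,c},{a,e},{a,c,e}}
  V25: {{a},{a,b},{a,c},{a,e},{a,c,e}} {{d}}
  V34: {{a,b}} {{a,c},{a,e},{a,c,e}}
  V35: {{b},{a,b}} {{a,c},{a,e},{a,c,e}}
  V45: {{a},{a,b},{a,c},{a,e},{a,c,e}}
  V123: {{a,b}} {{a,c},{a,c,e}}
  V124: {{a,b}} {{a,c},{a,c,e}}
  V125: {{a,b}} {{a,c},{a,c,e}}
  V134: {{a,b}} {{a,c},{a,c,e}}
  V135: {{b},{a,b}} {{a,c},{a,c,e}}
  V145: {{a,b}} {{a,c},{a,c,e}}
  V234: {{a,b}} {{a,c},{a,e},{a,c,e}}
  V235: {{a,b}} {{a,c},{a,e},{a,c,e}}
  V245: {{a},{a,b},{a,c},{a,e},{a,c,e}}
  V345: {{a,b}} {{a,c},{a,e},{a,c,e}}
  V1234: {{a,b}} {{a,c},{a,c,e}}
  V1235: {{a,b}} {{a,c},{a,c,e}}
  V1245: {{a,b}} {{a,c},{a,c,e}}
  V1345: {{a,b}} {{a,c},{a,c,e}}
  V2345: {{a,b}} {{a,c},{a,e},{a,c,e}}
  V12345: {{a,b}} {{a,c},{a,c,e}}
C dims 9,18,19,10; δ0: rk 7, SNF 1^7; δ1: rk 11, SNF 1^11; δ2: rk 8, SNF 1^8
Ȟ^0 = (9 − 7) − 0 = 2, so Ȟ^0 ≅ Z^2
Ȟ^1 = (18 − 11) − 7 = 0, so Ȟ^1 ≅ 0
Ȟ^2 = (19 − 8) − 11 = 0, so Ȟ^2 ≅ 0


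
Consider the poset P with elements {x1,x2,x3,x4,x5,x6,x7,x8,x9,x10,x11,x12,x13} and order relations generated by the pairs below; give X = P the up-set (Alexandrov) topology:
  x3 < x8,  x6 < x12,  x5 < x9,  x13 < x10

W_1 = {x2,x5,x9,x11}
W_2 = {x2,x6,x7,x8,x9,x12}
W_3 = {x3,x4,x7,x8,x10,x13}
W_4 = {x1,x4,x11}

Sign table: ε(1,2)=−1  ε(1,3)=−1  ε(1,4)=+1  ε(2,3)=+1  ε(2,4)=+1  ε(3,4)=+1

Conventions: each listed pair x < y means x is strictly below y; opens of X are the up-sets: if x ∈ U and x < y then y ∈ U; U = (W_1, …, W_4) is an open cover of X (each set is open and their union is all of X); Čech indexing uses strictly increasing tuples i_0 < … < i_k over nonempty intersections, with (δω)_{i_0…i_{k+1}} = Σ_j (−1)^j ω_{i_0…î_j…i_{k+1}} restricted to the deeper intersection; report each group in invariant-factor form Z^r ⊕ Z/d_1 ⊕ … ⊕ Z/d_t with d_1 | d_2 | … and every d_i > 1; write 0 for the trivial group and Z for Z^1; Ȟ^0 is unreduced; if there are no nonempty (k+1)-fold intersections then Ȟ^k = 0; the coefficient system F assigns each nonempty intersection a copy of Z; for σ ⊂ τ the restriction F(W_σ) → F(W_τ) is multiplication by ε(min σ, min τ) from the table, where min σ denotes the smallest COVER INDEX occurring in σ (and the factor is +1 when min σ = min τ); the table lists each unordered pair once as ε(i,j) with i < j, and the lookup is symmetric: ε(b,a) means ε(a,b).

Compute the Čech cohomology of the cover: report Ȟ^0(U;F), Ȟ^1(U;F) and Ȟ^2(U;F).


cover nerve:
  W12={x2,x9} W14={x11} W23={x7,x8} W34={x4}
C dims 4,4; δ0: rk 4, SNF 1^3·2
Ȟ^0: (4−4)−0=0 ⇒ 0
Ȟ^1: (4−0)−4=0 plus torsion [2] ⇒ Z/2
Ȟ^2: (0−0)−0=0 ⇒ 0

Ȟ^0 = 0, Ȟ^1 = Z/2, Ȟ^2 = 0


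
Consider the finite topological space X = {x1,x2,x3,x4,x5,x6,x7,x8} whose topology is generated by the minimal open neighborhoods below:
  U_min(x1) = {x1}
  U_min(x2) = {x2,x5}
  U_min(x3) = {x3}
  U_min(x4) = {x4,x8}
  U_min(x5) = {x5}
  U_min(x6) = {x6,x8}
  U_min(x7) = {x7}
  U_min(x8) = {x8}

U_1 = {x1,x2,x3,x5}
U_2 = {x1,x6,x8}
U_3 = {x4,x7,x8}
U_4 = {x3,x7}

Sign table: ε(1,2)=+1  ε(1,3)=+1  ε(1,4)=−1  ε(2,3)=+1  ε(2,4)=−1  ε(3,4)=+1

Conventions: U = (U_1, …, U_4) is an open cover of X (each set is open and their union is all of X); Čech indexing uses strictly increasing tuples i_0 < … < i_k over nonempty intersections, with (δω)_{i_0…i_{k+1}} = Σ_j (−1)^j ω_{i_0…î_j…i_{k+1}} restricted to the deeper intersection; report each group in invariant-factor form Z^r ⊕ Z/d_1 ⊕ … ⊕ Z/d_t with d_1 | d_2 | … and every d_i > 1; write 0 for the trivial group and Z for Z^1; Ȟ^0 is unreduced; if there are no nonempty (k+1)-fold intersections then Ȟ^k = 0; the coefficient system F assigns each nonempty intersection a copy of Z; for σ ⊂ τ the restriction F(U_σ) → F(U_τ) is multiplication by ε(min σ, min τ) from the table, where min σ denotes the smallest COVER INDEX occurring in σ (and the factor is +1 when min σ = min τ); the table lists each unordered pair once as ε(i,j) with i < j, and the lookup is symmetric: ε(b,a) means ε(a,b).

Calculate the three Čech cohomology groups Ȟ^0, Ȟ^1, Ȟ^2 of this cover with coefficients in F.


cover nerve:
  U12={x1} U14={x3} U23={x8} U34={x7}
C dims 4,4; δ0: rk 4, SNF 1^3·2
Ȟ^0: (4−4)−0=0 ⇒ 0
Ȟ^1: (4−0)−4=0 plus torsion [2] ⇒ Z/2
Ȟ^2: (0−0)−0=0 ⇒ 0

Ȟ^0(U;F) ≅ 0, Ȟ^1(U;F) ≅ Z/2 and Ȟ^2(U;F) ≅ 0


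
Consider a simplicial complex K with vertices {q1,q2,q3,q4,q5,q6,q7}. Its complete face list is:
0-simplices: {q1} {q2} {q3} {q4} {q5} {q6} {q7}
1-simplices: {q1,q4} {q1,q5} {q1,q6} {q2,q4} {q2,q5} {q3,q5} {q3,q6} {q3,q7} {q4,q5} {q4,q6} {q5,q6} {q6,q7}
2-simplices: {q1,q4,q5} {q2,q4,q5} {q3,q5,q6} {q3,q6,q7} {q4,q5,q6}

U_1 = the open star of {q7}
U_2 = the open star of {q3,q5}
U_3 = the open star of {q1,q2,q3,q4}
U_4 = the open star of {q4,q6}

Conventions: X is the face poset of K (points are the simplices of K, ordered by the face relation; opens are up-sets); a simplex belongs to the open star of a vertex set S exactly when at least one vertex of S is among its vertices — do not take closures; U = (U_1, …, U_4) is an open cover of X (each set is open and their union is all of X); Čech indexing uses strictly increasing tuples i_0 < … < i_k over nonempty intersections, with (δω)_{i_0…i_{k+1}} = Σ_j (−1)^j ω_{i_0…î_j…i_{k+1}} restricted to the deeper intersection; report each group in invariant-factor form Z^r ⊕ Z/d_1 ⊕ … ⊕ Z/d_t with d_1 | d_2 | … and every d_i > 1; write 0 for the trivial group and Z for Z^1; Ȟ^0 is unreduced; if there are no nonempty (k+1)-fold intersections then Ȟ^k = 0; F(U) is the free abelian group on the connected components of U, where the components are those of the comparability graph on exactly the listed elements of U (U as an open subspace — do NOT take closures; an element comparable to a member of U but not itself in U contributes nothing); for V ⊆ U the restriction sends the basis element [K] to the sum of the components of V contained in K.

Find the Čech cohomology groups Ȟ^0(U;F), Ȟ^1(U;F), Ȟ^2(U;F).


nerve simplices:
  U1={{q7},{q3,q7},{q6,q7},{q3,q6,q7}} U2={{q3},{q5},{q1,q5},{q2,q5},{q3,q5},{q3,q6},{q3,q7},{q4,q5},{q5,q6},{q1,q4,q5},{q2,q4,q5},{q3,q5,q6},{q3,q6,q7},{q4,q5,q6}} U3={{q1},{q2},{q3},{q4},{q1,q4},{q1,q5},{q1,q6},{q2,q4},{q2,q5},{q3,q5},{q3,q6},{q3,q7},{q4,q5},{q4,q6},{q1,q4,q5},{q2,q4,q5},{q3,q5,q6},{q3,q6,q7},{q4,q5,q6}} U4={{q4},{q6},{q1,q4},{q1,q6},{q2,q4},{q3,q6},{q4,q5},{q4,q6},{q5,q6},{q6,q7},{q1,q4,q5},{q2,q4,q5},{q3,q5,q6},{q3,q6,q7},{q4,q5,q6}}
  U12={{q3,q7},{q3,q6,q7}} U13={{q3,q7},{q3,q6,q7}} U14={{q6,q7},{q3,q6,q7}} U23={{q3},{q1,q5},{q2,q5},{q3,q5},{q3,q6},{q3,q7},{q4,q5},{q1,q4,q5},{q2,q4,q5},{q3,q5,q6},{q3,q6,q7},{q4,q5,q6}} U24={{q3,q6},{q4,q5},{q5,q6},{q1,q4,q5},{q2,q4,q5},{q3,q5,q6},{q3,q6,q7},{q4,q5,q6}} U34={{q4},{q1,q4},{q1,q6},{q2,q4},{q3,q6},{q4,q5},{q4,q6},{q1,q4,q5},{q2,q4,q5},{q3,q5,q6},{q3,q6,q7},{q4,q5,q6}}
  U123={{q3,q7},{q3,q6,q7}} U124={{q3,q6,q7}} U134={{q3,q6,q7}} U234={{q3,q6},{q4,q5},{q1,q4,q5},{q2,q4,q5},{q3,q5,q6},{q3,q6,q7},{q4,q5,q6}}
  U1234={{q3,q6,q7}}
components per intersection:
  U1: {{q7},{q3,q7},{q6,q7},{q3,q6,q7}}
  U2: {{q3},{q5},{q1,q5},{q2,q5},{q3,q5},{q3,q6},{q3,q7},{q4,q5},{q5,q6},{q1,q4,q5},{q2,q4,q5},{q3,q5,q6},{q3,q6,q7},{q4,q5,q6}}
  U3: {{q1},{q2},{q4},{q1,q4},{q1,q5},{q1,q6},{q2,q4},{q2,q5},{q4,q5},{q4,q6},{q1,q4,q5},{q2,q4,q5},{q4,q5,q6}} {{q3},{q3,q5},{q3,q6},{q3,q7},{q3,q5,q6},{q3,q6,q7}}
  U4: {{q4},{q6},{q1,q4},{q1,q6},{q2,q4},{q3,q6},{q4,q5},{q4,q6},{q5,q6},{q6,q7},{q1,q4,q5},{q2,q4,q5},{q3,q5,q6},{q3,q6,q7},{q4,q5,q6}}
  U12: {{q3,q7},{q3,q6,q7}}
  U13: {{q3,q7},{q3,q6,q7}}
  U14: {{q6,q7},{q3,q6,q7}}
  U23: {{q3},{q3,q5},{q3,q6},{q3,q7},{q3,q5,q6},{q3,q6,q7}} {{q1,q5},{q2,q5},{q4,q5},{q1,q4,q5},{q2,q4,q5},{q4,q5,q6}}
  U24: {{q3,q6},{q4,q5},{q5,q6},{q1,q4,q5},{q2,q4,q5},{q3,q5,q6},{q3,q6,q7},{q4,q5,q6}}
  U34: {{q4},{q1,q4},{q2,q4},{q4,q5},{q4,q6},{q1,q4,q5},{q2,q4,q5},{q4,q5,q6}} {{q1,q6}} {{q3,q6},{q3,q5,q6},{q3,q6,q7}}
  U123: {{q3,q7},{q3,q6,q7}}
  U124: {{q3,q6,q7}}
  U134: {{q3,q6,q7}}
  U234: {{q3,q6},{q3,q5,q6},{q3,q6,q7}} {{q4,q5},{q1,q4,q5},{q2,q4,q5},{q4,q5,q6}}
  U1234: {{q3,q6,q7}}
C dims 5,9,5,1; δ0: rk 4, SNF 1^4; δ1: rk 4, SNF 1^4; δ2: rk 1, SNF 1^1
degree 0: 5−4−0 = 1 → Ȟ^0 ≅ Z
degree 1: 9−4−4 = 1 → Ȟ^1 ≅ Z
degree 2: 5−1−4 = 0 → Ȟ^2 ≅ 0

Ȟ^0 ≅ Z,  Ȟ^1 ≅ Z,  Ȟ^2 ≅ 0
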